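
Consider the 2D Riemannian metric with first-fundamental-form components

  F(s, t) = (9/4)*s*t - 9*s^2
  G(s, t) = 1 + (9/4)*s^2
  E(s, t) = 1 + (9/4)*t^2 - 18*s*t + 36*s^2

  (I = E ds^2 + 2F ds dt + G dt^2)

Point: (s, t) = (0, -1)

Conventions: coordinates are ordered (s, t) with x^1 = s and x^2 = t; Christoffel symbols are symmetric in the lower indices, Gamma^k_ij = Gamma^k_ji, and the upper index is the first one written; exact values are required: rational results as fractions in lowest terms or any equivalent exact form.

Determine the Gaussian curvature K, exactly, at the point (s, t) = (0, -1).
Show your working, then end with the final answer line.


E = 13/4, F = 0, G = 1, EG - F^2 = 13/4 at the point
E_s = 18, E_t = -9/2, F_s = -9/4, F_t = 0, G_s = 0, G_t = 0
E_tt = 9/2, F_st = 9/4, G_ss = 9/2
Compute both Brioschi determinants and normalise by (EG - F^2)^2.
M1 = [[-E_tt/2 + F_st - G_ss/2, E_s/2, F_s - E_t/2], [F_t - G_s/2, E, F], [G_t/2, F, G]] = [[-9/4, 9, 0], [0, 13/4, 0], [0, 0, 1]]; det M1 = -117/16
M2 = [[0, E_t/2, G_s/2], [E_t/2, E, F], [G_s/2, F, G]] = [[0, -9/4, 0], [-9/4, 13/4, 0], [0, 0, 1]]; det M2 = -81/16
det M1 - det M2 = -9/4; K = -9/4 / (13/4)^2 = -36/169

Answer: K = -36/169


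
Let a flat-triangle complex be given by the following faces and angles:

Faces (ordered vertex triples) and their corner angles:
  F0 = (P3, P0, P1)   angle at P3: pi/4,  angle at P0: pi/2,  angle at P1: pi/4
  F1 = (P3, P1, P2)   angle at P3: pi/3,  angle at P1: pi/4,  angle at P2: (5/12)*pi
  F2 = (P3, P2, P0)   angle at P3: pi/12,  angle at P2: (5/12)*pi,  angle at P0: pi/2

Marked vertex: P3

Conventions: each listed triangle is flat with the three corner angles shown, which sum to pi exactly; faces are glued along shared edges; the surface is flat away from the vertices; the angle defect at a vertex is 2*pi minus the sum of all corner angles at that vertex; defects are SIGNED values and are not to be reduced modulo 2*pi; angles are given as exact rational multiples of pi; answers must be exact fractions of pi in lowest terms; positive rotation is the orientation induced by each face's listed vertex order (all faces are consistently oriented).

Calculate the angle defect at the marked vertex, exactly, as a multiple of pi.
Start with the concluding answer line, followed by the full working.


Answer: defect(P3) = (4/3)*pi

Sum of corner angles at P3: (2/3)*pi
defect = 2*pi - (2/3)*pi


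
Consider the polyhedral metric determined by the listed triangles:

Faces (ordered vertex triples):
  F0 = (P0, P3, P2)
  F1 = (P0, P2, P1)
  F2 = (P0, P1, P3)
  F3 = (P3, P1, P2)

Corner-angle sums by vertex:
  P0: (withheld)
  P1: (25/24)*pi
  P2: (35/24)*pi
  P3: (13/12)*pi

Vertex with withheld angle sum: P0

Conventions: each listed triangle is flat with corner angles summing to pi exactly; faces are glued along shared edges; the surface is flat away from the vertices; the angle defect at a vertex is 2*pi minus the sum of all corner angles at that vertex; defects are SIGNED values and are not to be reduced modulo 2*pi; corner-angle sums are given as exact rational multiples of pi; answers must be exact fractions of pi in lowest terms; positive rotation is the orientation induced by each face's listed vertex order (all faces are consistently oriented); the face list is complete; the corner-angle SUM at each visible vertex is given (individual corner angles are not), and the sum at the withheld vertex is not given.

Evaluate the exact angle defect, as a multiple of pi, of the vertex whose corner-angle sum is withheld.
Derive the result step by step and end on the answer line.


V = 4, E = 6, F = 4; chi = V - E + F = 2
Gauss-Bonnet: total defect = 2*pi*chi = 4*pi; visible defects sum to (29/12)*pi

Answer: defect(P0) = (19/12)*pi


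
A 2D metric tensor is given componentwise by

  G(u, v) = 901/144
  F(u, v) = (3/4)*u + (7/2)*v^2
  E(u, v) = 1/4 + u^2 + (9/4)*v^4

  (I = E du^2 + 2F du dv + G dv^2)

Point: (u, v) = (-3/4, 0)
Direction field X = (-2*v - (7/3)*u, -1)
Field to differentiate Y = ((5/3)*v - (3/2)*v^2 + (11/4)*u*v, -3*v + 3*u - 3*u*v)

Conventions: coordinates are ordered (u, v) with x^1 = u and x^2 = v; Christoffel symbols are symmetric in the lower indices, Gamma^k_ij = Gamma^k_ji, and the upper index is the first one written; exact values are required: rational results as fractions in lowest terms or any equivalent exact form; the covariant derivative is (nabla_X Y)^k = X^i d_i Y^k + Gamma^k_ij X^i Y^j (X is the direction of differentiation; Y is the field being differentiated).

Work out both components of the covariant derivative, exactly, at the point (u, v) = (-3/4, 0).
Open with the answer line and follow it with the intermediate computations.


Answer: (nabla_X Y)^u = 19/48, (nabla_X Y)^v = 6

E = 13/16, F = -9/16, G = 901/144 at the point
E_u = -3/2, E_v = 0, F_u = 3/4, F_v = 0, G_u = 0, G_v = 0
EG - F^2 = 1373/288;  g^inv = (288/1373) * [[901/144, 9/16], [9/16, 13/16]]
first-kind symbols [ij,l] = (1/2)(d_i g_jl + d_j g_il - d_l g_ij): [uu,u] = E_u/2 = -3/4, [uu,v] = F_u - E_v/2 = 3/4, [uv,u] = E_v/2 = 0, [uv,v] = G_u/2 = 0, [vv,u] = F_v - G_u/2 = 0, [vv,v] = G_v/2 = 0
Gamma^u_ij = (G*[ij,u] - F*[ij,v])/(EG - F^2), Gamma^v_ij = (E*[ij,v] - F*[ij,u])/(EG - F^2)
Gamma_uuu = -1230/1373, Gamma_uuv = 0, Gamma_uvv = 0, Gamma_vuu = 54/1373, Gamma_vuv = 0, Gamma_vvv = 0
X = (7/4, -1), Y = (0, -9/4) at the point


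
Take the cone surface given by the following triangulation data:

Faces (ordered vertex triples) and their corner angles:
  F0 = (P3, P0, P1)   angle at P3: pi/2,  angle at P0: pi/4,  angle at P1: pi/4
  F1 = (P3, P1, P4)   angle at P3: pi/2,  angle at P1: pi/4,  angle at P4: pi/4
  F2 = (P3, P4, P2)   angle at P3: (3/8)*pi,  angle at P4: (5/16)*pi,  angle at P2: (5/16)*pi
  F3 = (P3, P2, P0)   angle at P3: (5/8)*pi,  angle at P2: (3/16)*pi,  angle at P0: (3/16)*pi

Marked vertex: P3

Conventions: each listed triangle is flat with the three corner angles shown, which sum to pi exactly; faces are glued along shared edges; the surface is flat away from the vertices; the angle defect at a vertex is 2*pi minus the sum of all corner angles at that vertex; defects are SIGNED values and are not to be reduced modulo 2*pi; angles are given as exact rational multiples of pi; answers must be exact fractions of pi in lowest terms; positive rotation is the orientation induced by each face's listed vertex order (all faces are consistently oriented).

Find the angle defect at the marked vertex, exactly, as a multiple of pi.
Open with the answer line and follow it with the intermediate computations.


Answer: defect(P3) = 0

Sum of corner angles at P3: 2*pi
defect = 2*pi - 2*pi


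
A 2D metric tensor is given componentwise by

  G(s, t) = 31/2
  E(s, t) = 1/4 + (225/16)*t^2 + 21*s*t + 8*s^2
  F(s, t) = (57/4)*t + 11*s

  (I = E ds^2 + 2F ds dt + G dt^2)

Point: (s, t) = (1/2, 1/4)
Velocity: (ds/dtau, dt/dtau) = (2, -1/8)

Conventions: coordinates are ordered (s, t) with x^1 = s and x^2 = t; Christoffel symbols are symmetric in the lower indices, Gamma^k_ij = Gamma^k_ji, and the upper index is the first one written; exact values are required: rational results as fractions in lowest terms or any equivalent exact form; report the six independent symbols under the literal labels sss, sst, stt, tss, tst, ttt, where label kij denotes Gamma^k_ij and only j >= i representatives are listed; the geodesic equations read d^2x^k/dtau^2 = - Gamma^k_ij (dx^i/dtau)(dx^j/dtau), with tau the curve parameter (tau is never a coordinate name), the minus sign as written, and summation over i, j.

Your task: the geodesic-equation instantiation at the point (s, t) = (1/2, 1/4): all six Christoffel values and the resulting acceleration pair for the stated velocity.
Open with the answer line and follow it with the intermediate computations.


Answer: Gamma_sss = 84417/7226, Gamma_sst = 69564/3613, Gamma_stt = 113088/3613, Gamma_tss = -773041/115616, Gamma_tst = -81345/7226, Gamma_ttt = -66120/3613; accelerations (d^2s/dtau^2, d^2t/dtau^2) = (-135819/3613, 77327/3613)

E = 1473/256, F = 145/16, G = 31/2 at the point
E_s = 53/4, E_t = 561/32, F_s = 11, F_t = 57/4, G_s = 0, G_t = 0
EG - F^2 = 3613/512;  g^inv = (512/3613) * [[31/2, -145/16], [-145/16, 1473/256]]
first-kind symbols [ij,l] = (1/2)(d_i g_jl + d_j g_il - d_l g_ij): [ss,s] = E_s/2 = 53/8, [ss,t] = F_s - E_t/2 = 143/64, [st,s] = E_t/2 = 561/64, [st,t] = G_s/2 = 0, [tt,s] = F_t - G_s/2 = 57/4, [tt,t] = G_t/2 = 0
Gamma^s_ij = (G*[ij,s] - F*[ij,t])/(EG - F^2), Gamma^t_ij = (E*[ij,t] - F*[ij,s])/(EG - F^2)
Gamma_sss = 84417/7226, Gamma_sst = 69564/3613, Gamma_stt = 113088/3613, Gamma_tss = -773041/115616, Gamma_tst = -81345/7226, Gamma_ttt = -66120/3613
d^2s/dtau^2 = -(Gamma_sss*(2)^2 + 2*Gamma_sst*(2)*(-1/8) + Gamma_stt*(-1/8)^2) = -135819/3613
d^2t/dtau^2 = -(Gamma_tss*(2)^2 + 2*Gamma_tst*(2)*(-1/8) + Gamma_ttt*(-1/8)^2) = 77327/3613


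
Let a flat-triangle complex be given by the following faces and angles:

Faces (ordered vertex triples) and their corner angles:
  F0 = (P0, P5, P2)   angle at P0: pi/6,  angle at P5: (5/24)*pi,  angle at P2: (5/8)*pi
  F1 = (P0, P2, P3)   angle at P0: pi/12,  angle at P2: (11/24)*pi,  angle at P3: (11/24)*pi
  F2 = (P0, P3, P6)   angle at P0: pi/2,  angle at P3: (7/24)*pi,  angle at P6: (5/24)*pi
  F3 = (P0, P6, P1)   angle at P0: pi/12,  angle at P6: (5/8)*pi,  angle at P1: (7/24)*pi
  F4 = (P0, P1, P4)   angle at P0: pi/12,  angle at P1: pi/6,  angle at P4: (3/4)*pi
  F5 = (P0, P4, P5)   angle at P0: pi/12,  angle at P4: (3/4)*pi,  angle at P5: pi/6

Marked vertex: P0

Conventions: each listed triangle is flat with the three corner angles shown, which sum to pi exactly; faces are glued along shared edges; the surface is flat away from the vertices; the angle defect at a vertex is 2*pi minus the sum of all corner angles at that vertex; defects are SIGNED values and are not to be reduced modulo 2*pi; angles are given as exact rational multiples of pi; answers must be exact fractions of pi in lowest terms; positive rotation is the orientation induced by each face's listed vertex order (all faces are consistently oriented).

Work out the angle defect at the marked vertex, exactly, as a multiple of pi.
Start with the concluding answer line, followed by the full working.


Answer: defect(P0) = pi

Sum of corner angles at P0: pi
defect = 2*pi - pi


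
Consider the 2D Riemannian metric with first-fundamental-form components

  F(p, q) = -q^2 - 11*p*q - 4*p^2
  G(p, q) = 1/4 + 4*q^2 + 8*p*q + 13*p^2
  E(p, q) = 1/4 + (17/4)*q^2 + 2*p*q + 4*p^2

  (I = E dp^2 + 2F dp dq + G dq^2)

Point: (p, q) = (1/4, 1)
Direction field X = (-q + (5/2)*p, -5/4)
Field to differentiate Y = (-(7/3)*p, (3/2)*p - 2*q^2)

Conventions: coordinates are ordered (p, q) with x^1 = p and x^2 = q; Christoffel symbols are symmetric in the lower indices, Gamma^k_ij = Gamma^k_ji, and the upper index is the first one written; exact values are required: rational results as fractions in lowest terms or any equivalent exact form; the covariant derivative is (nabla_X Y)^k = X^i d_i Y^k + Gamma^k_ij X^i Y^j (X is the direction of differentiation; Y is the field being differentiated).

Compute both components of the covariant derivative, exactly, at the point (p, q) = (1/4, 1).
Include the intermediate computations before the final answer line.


E = 21/4, F = -4, G = 113/16 at the point
E_p = 4, E_q = 9, F_p = -13, F_q = -19/4, G_p = 29/2, G_q = 10
EG - F^2 = 1349/64;  g^inv = (64/1349) * [[113/16, 4], [4, 21/4]]
first-kind symbols [ij,l] = (1/2)(d_i g_jl + d_j g_il - d_l g_ij): [pp,p] = E_p/2 = 2, [pp,q] = F_p - E_q/2 = -35/2, [pq,p] = E_q/2 = 9/2, [pq,q] = G_p/2 = 29/4, [qq,p] = F_q - G_p/2 = -12, [qq,q] = G_q/2 = 5
Gamma^p_ij = (G*[ij,p] - F*[ij,q])/(EG - F^2), Gamma^q_ij = (E*[ij,q] - F*[ij,p])/(EG - F^2)
Gamma_ppp = -3576/1349, Gamma_ppq = 3890/1349, Gamma_pqq = -4144/1349, Gamma_qpp = -5368/1349, Gamma_qpq = 3588/1349, Gamma_qqq = -1392/1349
X = (-3/8, -5/4), Y = (-7/12, -13/8) at the point

Answer: (nabla_X Y)^p = -269995/129504, (nabla_X Y)^q = 54297/10792


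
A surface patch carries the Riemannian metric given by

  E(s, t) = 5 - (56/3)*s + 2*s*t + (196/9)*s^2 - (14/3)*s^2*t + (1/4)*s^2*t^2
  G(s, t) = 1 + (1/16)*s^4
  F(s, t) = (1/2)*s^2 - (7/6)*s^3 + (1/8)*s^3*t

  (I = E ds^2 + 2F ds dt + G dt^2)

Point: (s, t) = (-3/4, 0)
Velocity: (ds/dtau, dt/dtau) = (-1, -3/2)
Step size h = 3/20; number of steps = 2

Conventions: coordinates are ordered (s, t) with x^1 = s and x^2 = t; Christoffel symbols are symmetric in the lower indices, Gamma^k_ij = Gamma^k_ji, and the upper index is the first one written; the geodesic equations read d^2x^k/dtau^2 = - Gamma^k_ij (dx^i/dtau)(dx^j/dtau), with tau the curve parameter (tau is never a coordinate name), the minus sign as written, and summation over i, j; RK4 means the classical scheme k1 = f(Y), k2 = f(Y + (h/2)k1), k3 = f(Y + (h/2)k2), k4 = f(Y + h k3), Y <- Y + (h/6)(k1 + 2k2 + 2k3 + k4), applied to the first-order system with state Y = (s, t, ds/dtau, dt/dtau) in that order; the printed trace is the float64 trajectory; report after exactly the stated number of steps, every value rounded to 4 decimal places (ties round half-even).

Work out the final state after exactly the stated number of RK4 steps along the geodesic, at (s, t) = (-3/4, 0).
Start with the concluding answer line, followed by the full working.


Answer: s = -1.0125, t = -0.4489, ds/dtau = -0.7718, dt/dtau = -1.4929

f(Y) = (ds/dtau, dt/dtau, -Gamma^s_ij Y'^i Y'^j, -Gamma^t_ij Y'^i Y'^j) with the Gammas evaluated at the stage position; h = 0.150000; intermediate values shown to 6 dp
step 0: s = -0.7500, t = 0.0000, ds/dtau = -1.0000, dt/dtau = -1.5000
step 1:
  k1: at (s, t) = (-0.750000, 0.000000), (ds/dtau, dt/dtau) = (-1.000000, -1.500000); Gamma_sss = -0.820814, Gamma_sst = -0.065958, Gamma_stt = 0.000000, Gamma_tss = -0.020987, Gamma_tst = -0.001686, Gamma_ttt = 0.000000; k1 = (-1.000000, -1.500000, 1.018689, 0.026046)
  k2: at (s, t) = (-0.825000, -0.112500), (ds/dtau, dt/dtau) = (-0.923598, -1.498047); Gamma_sss = -0.777958, Gamma_sst = -0.067947, Gamma_stt = 0.000000, Gamma_tss = -0.022450, Gamma_tst = -0.001961, Gamma_ttt = 0.000000; k2 = (-0.923598, -1.498047, 0.851647, 0.024577)
  k3: at (s, t) = (-0.819270, -0.112353), (ds/dtau, dt/dtau) = (-0.936126, -1.498157); Gamma_sss = -0.781351, Gamma_sst = -0.067770, Gamma_stt = 0.000000, Gamma_tss = -0.022339, Gamma_tst = -0.001938, Gamma_ttt = 0.000000; k3 = (-0.936126, -1.498157, 0.874814, 0.025011)
  k4: at (s, t) = (-0.890419, -0.224724), (ds/dtau, dt/dtau) = (-0.868778, -1.496248); Gamma_sss = -0.744225, Gamma_sst = -0.069331, Gamma_stt = 0.000000, Gamma_tss = -0.023582, Gamma_tst = -0.002197, Gamma_ttt = 0.000000; k4 = (-0.868778, -1.496248, 0.741971, 0.023511)
  Y <- Y + (h/6)(k1 + 2k2 + 2k3 + k4): s = -0.8897, t = -0.2247, ds/dtau = -0.8697, dt/dtau = -1.4963
step 2:
  k1: at (s, t) = (-0.889706, -0.224716), (ds/dtau, dt/dtau) = (-0.869660, -1.496282); Gamma_sss = -0.744612, Gamma_sst = -0.069312, Gamma_stt = 0.000000, Gamma_tss = -0.023569, Gamma_tst = -0.002194, Gamma_ttt = 0.000000; k1 = (-0.869660, -1.496282, 0.743542, 0.023536)
  k2: at (s, t) = (-0.954930, -0.336938), (ds/dtau, dt/dtau) = (-0.813895, -1.494517); Gamma_sss = -0.713548, Gamma_sst = -0.070462, Gamma_stt = 0.000000, Gamma_tss = -0.024583, Gamma_tst = -0.002428, Gamma_ttt = 0.000000; k2 = (-0.813895, -1.494517, 0.644089, 0.022190)
  k3: at (s, t) = (-0.950748, -0.336805), (ds/dtau, dt/dtau) = (-0.821354, -1.494617); Gamma_sss = -0.715643, Gamma_sst = -0.070361, Gamma_stt = 0.000000, Gamma_tss = -0.024515, Gamma_tst = -0.002410, Gamma_ttt = 0.000000; k3 = (-0.821354, -1.494617, 0.655539, 0.022456)
  k4: at (s, t) = (-1.012909, -0.448909), (ds/dtau, dt/dtau) = (-0.771330, -1.492913); Gamma_sss = -0.688162, Gamma_sst = -0.071256, Gamma_stt = 0.000000, Gamma_tss = -0.025382, Gamma_tst = -0.002628, Gamma_ttt = 0.000000; k4 = (-0.771330, -1.492913, 0.573528, 0.021154)
  Y <- Y + (h/6)(k1 + 2k2 + 2k3 + k4): s = -1.0125, t = -0.4489, ds/dtau = -0.7718, dt/dtau = -1.4929


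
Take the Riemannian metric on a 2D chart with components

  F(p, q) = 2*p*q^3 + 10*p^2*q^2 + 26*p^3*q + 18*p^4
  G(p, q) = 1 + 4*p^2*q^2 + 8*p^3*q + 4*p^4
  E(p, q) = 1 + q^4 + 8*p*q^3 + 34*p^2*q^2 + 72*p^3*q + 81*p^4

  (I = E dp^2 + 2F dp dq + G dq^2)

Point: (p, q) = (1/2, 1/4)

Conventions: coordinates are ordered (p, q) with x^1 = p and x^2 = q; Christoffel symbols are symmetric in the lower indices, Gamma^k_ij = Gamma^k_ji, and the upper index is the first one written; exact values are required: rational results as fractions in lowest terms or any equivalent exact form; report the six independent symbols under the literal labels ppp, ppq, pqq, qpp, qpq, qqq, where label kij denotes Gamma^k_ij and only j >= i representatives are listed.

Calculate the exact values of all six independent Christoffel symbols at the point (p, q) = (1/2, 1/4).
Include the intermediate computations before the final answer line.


E = 2281/256, F = 135/64, G = 25/16 at the point
E_p = 225/4, E_q = 225/16, F_p = 465/32, F_q = 75/16, G_p = 15/4, G_q = 3/2
EG - F^2 = 2425/256;  g^inv = (256/2425) * [[25/16, -135/64], [-135/64, 2281/256]]
first-kind symbols [ij,l] = (1/2)(d_i g_jl + d_j g_il - d_l g_ij): [pp,p] = E_p/2 = 225/8, [pp,q] = F_p - E_q/2 = 15/2, [pq,p] = E_q/2 = 225/32, [pq,q] = G_p/2 = 15/8, [qq,p] = F_q - G_p/2 = 45/16, [qq,q] = G_q/2 = 3/4
Gamma^p_ij = (G*[ij,p] - F*[ij,q])/(EG - F^2), Gamma^q_ij = (E*[ij,q] - F*[ij,p])/(EG - F^2)

Answer: Gamma_ppp = 288/97, Gamma_ppq = 72/97, Gamma_pqq = 144/485, Gamma_qpp = 384/485, Gamma_qpq = 96/485, Gamma_qqq = 192/2425


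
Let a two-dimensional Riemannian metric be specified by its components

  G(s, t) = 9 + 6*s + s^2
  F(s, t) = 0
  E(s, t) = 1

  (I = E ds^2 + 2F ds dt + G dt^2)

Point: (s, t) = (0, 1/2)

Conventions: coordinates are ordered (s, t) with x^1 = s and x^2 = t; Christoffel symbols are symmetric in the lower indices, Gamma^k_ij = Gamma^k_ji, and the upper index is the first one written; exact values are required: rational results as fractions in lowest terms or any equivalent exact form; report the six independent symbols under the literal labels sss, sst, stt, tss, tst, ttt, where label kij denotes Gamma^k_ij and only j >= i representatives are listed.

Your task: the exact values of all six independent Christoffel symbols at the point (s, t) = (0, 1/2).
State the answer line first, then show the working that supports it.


Answer: Gamma_sss = 0, Gamma_sst = 0, Gamma_stt = -3, Gamma_tss = 0, Gamma_tst = 1/3, Gamma_ttt = 0

E = 1, F = 0, G = 9 at the point
E_s = 0, E_t = 0, F_s = 0, F_t = 0, G_s = 6, G_t = 0
EG - F^2 = 9;  g^inv = (1/9) * [[9, 0], [0, 1]]
first-kind symbols [ij,l] = (1/2)(d_i g_jl + d_j g_il - d_l g_ij): [ss,s] = E_s/2 = 0, [ss,t] = F_s - E_t/2 = 0, [st,s] = E_t/2 = 0, [st,t] = G_s/2 = 3, [tt,s] = F_t - G_s/2 = -3, [tt,t] = G_t/2 = 0
Gamma^s_ij = (G*[ij,s] - F*[ij,t])/(EG - F^2), Gamma^t_ij = (E*[ij,t] - F*[ij,s])/(EG - F^2)


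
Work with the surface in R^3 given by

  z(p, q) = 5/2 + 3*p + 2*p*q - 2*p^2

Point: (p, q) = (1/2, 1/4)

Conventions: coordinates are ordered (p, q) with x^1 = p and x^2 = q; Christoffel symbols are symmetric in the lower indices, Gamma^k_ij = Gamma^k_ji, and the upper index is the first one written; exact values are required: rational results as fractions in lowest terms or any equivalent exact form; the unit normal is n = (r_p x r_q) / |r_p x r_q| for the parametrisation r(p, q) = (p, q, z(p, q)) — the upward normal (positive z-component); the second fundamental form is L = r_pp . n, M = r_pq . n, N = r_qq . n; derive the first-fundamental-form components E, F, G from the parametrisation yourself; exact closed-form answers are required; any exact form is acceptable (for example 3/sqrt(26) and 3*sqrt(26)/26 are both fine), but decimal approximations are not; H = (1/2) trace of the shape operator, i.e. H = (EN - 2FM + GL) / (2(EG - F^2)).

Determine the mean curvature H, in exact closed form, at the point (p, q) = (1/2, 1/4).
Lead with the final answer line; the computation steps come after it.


Answer: H = -56*sqrt(17)/289

z_p = 3/2, z_q = 1, z_pp = -4, z_pq = 2, z_qq = 0
E = 13/4, F = 3/2, G = 2; answer radicand W^2 = 17/4
unnormalised second-form numerators: l = -4, m = 2, n = 0; L = l/sqrt(17/4), and similarly M = m/sqrt(W^2), N = n/sqrt(W^2)
H = (E*n - 2*F*m + G*l) / (2*(EG - F^2)*sqrt(W^2)); E*n - 2*F*m + G*l = -14, EG - F^2 = 17/4, so H = (-28/17)/sqrt(17/4)


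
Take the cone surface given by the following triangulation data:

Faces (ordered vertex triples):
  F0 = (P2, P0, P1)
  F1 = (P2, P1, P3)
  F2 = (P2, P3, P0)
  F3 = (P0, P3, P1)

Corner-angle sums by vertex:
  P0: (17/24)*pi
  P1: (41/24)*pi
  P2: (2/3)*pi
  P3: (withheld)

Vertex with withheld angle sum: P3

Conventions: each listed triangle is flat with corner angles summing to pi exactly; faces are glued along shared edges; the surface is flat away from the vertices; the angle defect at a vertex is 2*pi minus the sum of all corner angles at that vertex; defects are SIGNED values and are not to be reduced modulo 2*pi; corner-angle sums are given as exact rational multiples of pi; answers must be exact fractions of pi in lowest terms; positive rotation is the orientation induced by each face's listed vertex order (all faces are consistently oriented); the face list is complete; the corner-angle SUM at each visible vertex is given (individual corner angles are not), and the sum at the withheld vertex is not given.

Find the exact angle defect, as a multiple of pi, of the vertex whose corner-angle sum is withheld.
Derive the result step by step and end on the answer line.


V = 4, E = 6, F = 4; chi = V - E + F = 2
Gauss-Bonnet: total defect = 2*pi*chi = 4*pi; visible defects sum to (35/12)*pi

Answer: defect(P3) = (13/12)*pi


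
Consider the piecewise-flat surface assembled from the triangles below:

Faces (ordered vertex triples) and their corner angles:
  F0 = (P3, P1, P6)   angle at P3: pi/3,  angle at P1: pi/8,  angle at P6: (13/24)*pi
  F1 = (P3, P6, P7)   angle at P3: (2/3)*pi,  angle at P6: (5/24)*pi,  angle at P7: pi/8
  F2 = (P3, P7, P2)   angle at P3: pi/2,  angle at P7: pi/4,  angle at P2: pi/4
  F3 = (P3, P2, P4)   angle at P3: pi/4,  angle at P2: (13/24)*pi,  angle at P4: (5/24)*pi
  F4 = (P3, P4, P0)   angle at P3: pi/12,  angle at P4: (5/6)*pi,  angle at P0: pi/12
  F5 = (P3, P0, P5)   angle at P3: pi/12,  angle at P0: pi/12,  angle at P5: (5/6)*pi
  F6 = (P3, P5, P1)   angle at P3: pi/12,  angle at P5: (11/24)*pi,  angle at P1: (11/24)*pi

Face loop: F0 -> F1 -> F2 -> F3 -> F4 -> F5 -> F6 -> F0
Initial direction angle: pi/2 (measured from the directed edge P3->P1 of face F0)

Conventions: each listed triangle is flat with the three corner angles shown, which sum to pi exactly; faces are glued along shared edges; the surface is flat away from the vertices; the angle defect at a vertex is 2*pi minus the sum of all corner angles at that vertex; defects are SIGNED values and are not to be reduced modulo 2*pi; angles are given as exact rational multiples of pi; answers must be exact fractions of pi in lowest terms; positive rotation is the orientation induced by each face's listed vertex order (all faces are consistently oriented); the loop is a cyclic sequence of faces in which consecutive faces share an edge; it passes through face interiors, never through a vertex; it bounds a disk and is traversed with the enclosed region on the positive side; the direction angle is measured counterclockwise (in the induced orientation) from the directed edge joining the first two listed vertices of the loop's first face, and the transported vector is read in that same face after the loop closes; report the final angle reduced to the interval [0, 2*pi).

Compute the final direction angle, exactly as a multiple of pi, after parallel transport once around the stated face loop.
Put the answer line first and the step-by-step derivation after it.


Answer: final direction angle = pi/2

enclosed vertex P3: corner angles sum to 2*pi, defect = 2*pi - 2*pi = 0
adding the enclosed defects to the starting angle (mod 2*pi, induced orientation) gives the holonomy
final angle = pi/2 + 0 = pi/2 (mod 2*pi)


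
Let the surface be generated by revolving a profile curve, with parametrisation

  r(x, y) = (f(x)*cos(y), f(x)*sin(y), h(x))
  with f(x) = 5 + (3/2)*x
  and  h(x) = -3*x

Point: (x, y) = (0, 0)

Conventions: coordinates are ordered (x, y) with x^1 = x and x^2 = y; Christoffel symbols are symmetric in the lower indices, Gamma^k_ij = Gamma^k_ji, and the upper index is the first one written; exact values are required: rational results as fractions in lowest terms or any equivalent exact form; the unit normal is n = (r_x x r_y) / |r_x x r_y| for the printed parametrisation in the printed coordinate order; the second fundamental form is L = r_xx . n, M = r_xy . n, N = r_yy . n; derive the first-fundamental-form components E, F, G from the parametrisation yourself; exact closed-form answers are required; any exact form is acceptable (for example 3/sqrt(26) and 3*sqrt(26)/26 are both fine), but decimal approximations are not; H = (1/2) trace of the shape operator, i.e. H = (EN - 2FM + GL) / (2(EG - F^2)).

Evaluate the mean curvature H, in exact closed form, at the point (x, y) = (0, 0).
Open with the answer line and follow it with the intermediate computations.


Answer: H = -sqrt(5)/25

f = 5, f' = 3/2, f'' = 0, h' = -3, h'' = 0
E = 45/4, F = 0, G = 25; answer radicand W^2 = 45/4
unnormalised second-form numerators: l = 0, m = 0, n = -15; L = l/sqrt(45/4), and similarly M = m/sqrt(W^2), N = n/sqrt(W^2)
H = (E*n - 2*F*m + G*l) / (2*(EG - F^2)*sqrt(W^2)); E*n - 2*F*m + G*l = -675/4, EG - F^2 = 1125/4, so H = (-3/10)/sqrt(45/4)


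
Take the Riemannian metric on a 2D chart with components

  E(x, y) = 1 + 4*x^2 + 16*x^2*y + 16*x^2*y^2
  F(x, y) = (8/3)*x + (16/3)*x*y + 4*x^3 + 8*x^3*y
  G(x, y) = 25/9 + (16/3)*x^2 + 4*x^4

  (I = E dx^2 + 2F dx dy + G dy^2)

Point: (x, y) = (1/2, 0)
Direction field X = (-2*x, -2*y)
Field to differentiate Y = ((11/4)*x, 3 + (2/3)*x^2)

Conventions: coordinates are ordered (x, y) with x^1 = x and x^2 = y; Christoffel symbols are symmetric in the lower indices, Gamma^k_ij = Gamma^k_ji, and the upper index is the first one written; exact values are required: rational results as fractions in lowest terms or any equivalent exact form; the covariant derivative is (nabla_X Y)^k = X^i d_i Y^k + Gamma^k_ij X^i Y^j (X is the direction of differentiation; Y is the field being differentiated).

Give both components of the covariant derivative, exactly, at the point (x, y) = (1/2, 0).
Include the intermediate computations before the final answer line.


E = 2, F = 11/6, G = 157/36 at the point
E_x = 4, E_y = 4, F_x = 17/3, F_y = 11/3, G_x = 22/3, G_y = 0
EG - F^2 = 193/36;  g^inv = (36/193) * [[157/36, -11/6], [-11/6, 2]]
first-kind symbols [ij,l] = (1/2)(d_i g_jl + d_j g_il - d_l g_ij): [xx,x] = E_x/2 = 2, [xx,y] = F_x - E_y/2 = 11/3, [xy,x] = E_y/2 = 2, [xy,y] = G_x/2 = 11/3, [yy,x] = F_y - G_x/2 = 0, [yy,y] = G_y/2 = 0
Gamma^x_ij = (G*[ij,x] - F*[ij,y])/(EG - F^2), Gamma^y_ij = (E*[ij,y] - F*[ij,x])/(EG - F^2)
Gamma_xxx = 72/193, Gamma_xxy = 72/193, Gamma_xyy = 0, Gamma_yxx = 132/193, Gamma_yxy = 132/193, Gamma_yyy = 0
X = (-1, 0), Y = (11/8, 19/6) at the point

Answer: (nabla_X Y)^x = -3431/772, (nabla_X Y)^y = -4369/1158


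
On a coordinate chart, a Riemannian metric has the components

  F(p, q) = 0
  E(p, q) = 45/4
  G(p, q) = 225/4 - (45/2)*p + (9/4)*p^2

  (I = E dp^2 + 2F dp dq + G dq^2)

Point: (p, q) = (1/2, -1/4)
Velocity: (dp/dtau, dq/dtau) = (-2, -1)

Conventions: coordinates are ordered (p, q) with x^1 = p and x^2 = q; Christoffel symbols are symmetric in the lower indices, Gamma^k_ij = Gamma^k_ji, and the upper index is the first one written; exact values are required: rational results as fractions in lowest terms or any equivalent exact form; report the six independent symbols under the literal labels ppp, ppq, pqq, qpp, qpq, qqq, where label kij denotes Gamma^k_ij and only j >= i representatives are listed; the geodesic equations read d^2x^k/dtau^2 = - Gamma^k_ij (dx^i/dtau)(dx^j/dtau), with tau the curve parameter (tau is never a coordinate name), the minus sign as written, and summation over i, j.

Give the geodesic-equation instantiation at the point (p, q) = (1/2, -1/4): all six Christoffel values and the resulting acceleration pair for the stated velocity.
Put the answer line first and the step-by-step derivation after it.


Answer: Gamma_ppp = 0, Gamma_ppq = 0, Gamma_pqq = 9/10, Gamma_qpp = 0, Gamma_qpq = -2/9, Gamma_qqq = 0; accelerations (d^2p/dtau^2, d^2q/dtau^2) = (-9/10, 8/9)

E = 45/4, F = 0, G = 729/16 at the point
E_p = 0, E_q = 0, F_p = 0, F_q = 0, G_p = -81/4, G_q = 0
EG - F^2 = 32805/64;  g^inv = (64/32805) * [[729/16, 0], [0, 45/4]]
first-kind symbols [ij,l] = (1/2)(d_i g_jl + d_j g_il - d_l g_ij): [pp,p] = E_p/2 = 0, [pp,q] = F_p - E_q/2 = 0, [pq,p] = E_q/2 = 0, [pq,q] = G_p/2 = -81/8, [qq,p] = F_q - G_p/2 = 81/8, [qq,q] = G_q/2 = 0
Gamma^p_ij = (G*[ij,p] - F*[ij,q])/(EG - F^2), Gamma^q_ij = (E*[ij,q] - F*[ij,p])/(EG - F^2)
Gamma_ppp = 0, Gamma_ppq = 0, Gamma_pqq = 9/10, Gamma_qpp = 0, Gamma_qpq = -2/9, Gamma_qqq = 0
d^2p/dtau^2 = -(Gamma_ppp*(-2)^2 + 2*Gamma_ppq*(-2)*(-1) + Gamma_pqq*(-1)^2) = -9/10
d^2q/dtau^2 = -(Gamma_qpp*(-2)^2 + 2*Gamma_qpq*(-2)*(-1) + Gamma_qqq*(-1)^2) = 8/9


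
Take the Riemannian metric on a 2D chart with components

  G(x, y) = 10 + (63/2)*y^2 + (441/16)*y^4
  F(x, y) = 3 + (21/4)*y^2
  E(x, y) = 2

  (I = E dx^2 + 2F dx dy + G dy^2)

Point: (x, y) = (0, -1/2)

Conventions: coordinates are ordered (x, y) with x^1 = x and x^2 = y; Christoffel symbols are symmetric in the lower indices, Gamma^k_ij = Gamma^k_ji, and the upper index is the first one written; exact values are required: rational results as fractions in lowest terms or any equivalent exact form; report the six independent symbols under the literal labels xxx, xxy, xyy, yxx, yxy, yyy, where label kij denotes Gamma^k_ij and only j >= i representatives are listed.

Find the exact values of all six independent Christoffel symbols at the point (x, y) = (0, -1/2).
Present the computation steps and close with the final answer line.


E = 2, F = 69/16, G = 5017/256 at the point
E_x = 0, E_y = 0, F_x = 0, F_y = -21/4, G_x = 0, G_y = -1449/32
EG - F^2 = 5273/256;  g^inv = (256/5273) * [[5017/256, -69/16], [-69/16, 2]]
first-kind symbols [ij,l] = (1/2)(d_i g_jl + d_j g_il - d_l g_ij): [xx,x] = E_x/2 = 0, [xx,y] = F_x - E_y/2 = 0, [xy,x] = E_y/2 = 0, [xy,y] = G_x/2 = 0, [yy,x] = F_y - G_x/2 = -21/4, [yy,y] = G_y/2 = -1449/64
Gamma^x_ij = (G*[ij,x] - F*[ij,y])/(EG - F^2), Gamma^y_ij = (E*[ij,y] - F*[ij,x])/(EG - F^2)

Answer: Gamma_xxx = 0, Gamma_xxy = 0, Gamma_xyy = -1344/5273, Gamma_yxx = 0, Gamma_yxy = 0, Gamma_yyy = -5796/5273


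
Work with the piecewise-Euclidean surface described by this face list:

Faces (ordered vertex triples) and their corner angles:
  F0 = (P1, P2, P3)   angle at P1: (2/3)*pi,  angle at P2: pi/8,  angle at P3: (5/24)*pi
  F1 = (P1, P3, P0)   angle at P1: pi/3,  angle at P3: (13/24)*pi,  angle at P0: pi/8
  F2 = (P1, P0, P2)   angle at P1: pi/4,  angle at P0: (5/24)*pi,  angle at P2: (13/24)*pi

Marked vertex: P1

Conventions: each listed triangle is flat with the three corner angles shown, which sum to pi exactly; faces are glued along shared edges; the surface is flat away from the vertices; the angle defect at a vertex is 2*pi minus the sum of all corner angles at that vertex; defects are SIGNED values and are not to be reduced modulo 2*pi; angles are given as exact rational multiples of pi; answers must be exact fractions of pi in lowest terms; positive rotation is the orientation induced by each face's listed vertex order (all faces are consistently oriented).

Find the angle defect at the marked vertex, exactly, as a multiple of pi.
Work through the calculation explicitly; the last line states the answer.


Sum of corner angles at P1: (5/4)*pi
defect = 2*pi - (5/4)*pi

Answer: defect(P1) = (3/4)*pi


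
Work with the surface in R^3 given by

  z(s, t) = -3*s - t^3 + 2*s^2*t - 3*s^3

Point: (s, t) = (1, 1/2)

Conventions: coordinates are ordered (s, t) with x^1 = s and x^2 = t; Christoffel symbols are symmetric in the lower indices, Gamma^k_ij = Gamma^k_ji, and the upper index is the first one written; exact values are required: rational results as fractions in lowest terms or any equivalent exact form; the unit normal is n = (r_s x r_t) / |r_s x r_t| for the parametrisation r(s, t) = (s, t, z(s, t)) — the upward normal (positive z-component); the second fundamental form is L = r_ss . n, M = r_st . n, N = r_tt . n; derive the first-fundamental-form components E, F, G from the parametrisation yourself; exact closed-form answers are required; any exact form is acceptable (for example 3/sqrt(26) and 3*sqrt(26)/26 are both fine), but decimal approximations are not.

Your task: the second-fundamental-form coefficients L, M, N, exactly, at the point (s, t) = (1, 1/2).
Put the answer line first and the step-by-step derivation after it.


Answer: L = -64*sqrt(1641)/1641, M = 16*sqrt(1641)/1641, N = -4*sqrt(1641)/547

z_s = -10, z_t = 5/4, z_ss = -16, z_st = 4, z_tt = -3
E = 101, F = -25/2, G = 41/16; answer radicand W^2 = 1641/16
unnormalised second-form numerators: l = -16, m = 4, n = -3; L = l/sqrt(1641/16), and similarly M = m/sqrt(W^2), N = n/sqrt(W^2)


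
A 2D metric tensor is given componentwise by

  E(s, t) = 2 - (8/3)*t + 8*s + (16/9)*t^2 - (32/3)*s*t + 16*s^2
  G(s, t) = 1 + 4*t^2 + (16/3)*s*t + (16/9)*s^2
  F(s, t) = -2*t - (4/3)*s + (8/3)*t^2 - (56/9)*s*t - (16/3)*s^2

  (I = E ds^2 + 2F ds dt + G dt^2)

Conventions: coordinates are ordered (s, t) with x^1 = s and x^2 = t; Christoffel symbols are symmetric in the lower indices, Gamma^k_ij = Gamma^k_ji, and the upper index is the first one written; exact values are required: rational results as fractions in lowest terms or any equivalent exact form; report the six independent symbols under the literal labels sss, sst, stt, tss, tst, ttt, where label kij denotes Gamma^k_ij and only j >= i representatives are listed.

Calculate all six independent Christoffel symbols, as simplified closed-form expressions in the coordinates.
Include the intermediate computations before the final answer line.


E = 2 - (8/3)*t + 8*s + (16/9)*t^2 - (32/3)*s*t + 16*s^2; F = -2*t - (4/3)*s + (8/3)*t^2 - (56/9)*s*t - (16/3)*s^2; G = 1 + 4*t^2 + (16/3)*s*t + (16/9)*s^2
Gamma^k_ij = (1/2) g^{kl} (d_i g_jl + d_j g_il - d_l g_ij), with g^inv = (1/(EG-F^2)) [[G, -F], [-F, E]]
first partials: E_s = 8 - (32/3)*t + 32*s, E_t = -8/3 + (32/9)*t - (32/3)*s, F_s = -4/3 - (56/9)*t - (32/3)*s, F_t = -2 + (16/3)*t - (56/9)*s, G_s = (16/3)*t + (32/9)*s, G_t = 8*t + (16/3)*s
D = EG - F^2 = 2 - (8/3)*t + 8*s + (52/9)*t^2 - (16/3)*s*t + (160/9)*s^2
expanded: Gamma^s_ss = (G E_s - 2F F_s + F E_t)/(2D), Gamma^s_st = (G E_t - F G_s)/(2D), Gamma^s_tt = (2G F_t - G G_s - F G_t)/(2D), Gamma^t_ss = (2E F_s - E E_t - F E_s)/(2D), Gamma^t_st = (E G_s - F E_t)/(2D), Gamma^t_tt = (E G_t - 2F F_t + F G_s)/(2D); substitute and cancel common factors

Answer: Gamma_sss = (72*s - 24*t + 18)/(80*s^2 - 24*s*t + 36*s + 26*t^2 - 12*t + 9), Gamma_sst = (-24*s + 8*t - 6)/(80*s^2 - 24*s*t + 36*s + 26*t^2 - 12*t + 9), Gamma_stt = (-36*s + 12*t - 9)/(80*s^2 - 24*s*t + 36*s + 26*t^2 - 12*t + 9), Gamma_tss = (-24*s - 36*t)/(80*s^2 - 24*s*t + 36*s + 26*t^2 - 12*t + 9), Gamma_tst = (8*s + 12*t)/(80*s^2 - 24*s*t + 36*s + 26*t^2 - 12*t + 9), Gamma_ttt = (12*s + 18*t)/(80*s^2 - 24*s*t + 36*s + 26*t^2 - 12*t + 9)


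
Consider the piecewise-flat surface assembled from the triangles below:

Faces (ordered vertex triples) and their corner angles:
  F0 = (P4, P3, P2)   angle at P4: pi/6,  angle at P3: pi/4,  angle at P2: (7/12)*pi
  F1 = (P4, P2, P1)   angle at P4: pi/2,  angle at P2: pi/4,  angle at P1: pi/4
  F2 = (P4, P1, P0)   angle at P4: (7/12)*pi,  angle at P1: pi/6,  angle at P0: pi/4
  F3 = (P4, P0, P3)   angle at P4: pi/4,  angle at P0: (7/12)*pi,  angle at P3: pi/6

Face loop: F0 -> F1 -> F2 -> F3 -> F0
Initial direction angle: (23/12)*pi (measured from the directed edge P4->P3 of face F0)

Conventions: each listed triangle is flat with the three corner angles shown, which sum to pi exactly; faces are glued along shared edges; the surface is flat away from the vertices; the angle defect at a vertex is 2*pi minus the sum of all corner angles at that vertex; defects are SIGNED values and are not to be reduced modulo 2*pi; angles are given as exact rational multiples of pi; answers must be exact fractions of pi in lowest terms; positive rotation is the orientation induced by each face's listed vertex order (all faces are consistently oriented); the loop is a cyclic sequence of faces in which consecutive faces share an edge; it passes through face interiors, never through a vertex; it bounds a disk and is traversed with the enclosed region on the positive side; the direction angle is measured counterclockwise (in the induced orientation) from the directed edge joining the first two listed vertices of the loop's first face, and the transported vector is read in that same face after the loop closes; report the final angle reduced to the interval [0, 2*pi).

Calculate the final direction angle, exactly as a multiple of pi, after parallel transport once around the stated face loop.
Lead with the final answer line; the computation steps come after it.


Answer: final direction angle = (5/12)*pi

enclosed vertex P4: corner angles sum to (3/2)*pi, defect = 2*pi - (3/2)*pi = pi/2
the rotation equals the total enclosed defect, so the final angle is initial + defects (mod 2*pi)
final angle = (23/12)*pi + pi/2 = (5/12)*pi (mod 2*pi)


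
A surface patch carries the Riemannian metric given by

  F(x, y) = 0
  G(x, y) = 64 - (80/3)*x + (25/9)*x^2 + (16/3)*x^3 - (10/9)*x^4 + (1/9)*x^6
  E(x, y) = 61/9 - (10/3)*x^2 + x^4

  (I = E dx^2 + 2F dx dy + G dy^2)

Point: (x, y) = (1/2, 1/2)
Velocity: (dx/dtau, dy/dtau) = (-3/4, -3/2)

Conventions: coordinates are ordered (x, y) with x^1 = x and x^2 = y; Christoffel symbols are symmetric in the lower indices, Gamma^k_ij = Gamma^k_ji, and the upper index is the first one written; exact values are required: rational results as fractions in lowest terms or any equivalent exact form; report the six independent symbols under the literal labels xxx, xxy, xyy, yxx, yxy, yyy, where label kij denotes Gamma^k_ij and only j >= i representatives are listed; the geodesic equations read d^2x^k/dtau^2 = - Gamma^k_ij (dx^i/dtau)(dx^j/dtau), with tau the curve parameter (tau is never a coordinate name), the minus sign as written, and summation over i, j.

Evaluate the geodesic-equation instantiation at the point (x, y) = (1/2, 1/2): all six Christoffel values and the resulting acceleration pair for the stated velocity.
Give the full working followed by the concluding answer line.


E = 865/144, F = 0, G = 29929/576 at the point
E_x = -17/6, E_y = 0, F_x = 0, F_y = 0, G_x = -2941/144, G_y = 0
EG - F^2 = 25888585/82944;  g^inv = (82944/25888585) * [[29929/576, 0], [0, 865/144]]
first-kind symbols [ij,l] = (1/2)(d_i g_jl + d_j g_il - d_l g_ij): [xx,x] = E_x/2 = -17/12, [xx,y] = F_x - E_y/2 = 0, [xy,x] = E_y/2 = 0, [xy,y] = G_x/2 = -2941/288, [yy,x] = F_y - G_x/2 = 2941/288, [yy,y] = G_y/2 = 0
Gamma^x_ij = (G*[ij,x] - F*[ij,y])/(EG - F^2), Gamma^y_ij = (E*[ij,y] - F*[ij,x])/(EG - F^2)
Gamma_xxx = -204/865, Gamma_xxy = 0, Gamma_xyy = 17/10, Gamma_yxx = 0, Gamma_yxy = -34/173, Gamma_yyy = 0
d^2x/dtau^2 = -(Gamma_xxx*(-3/4)^2 + 2*Gamma_xxy*(-3/4)*(-3/2) + Gamma_xyy*(-3/2)^2) = -25551/6920
d^2y/dtau^2 = -(Gamma_yxx*(-3/4)^2 + 2*Gamma_yxy*(-3/4)*(-3/2) + Gamma_yyy*(-3/2)^2) = 153/346

Answer: Gamma_xxx = -204/865, Gamma_xxy = 0, Gamma_xyy = 17/10, Gamma_yxx = 0, Gamma_yxy = -34/173, Gamma_yyy = 0; accelerations (d^2x/dtau^2, d^2y/dtau^2) = (-25551/6920, 153/346)


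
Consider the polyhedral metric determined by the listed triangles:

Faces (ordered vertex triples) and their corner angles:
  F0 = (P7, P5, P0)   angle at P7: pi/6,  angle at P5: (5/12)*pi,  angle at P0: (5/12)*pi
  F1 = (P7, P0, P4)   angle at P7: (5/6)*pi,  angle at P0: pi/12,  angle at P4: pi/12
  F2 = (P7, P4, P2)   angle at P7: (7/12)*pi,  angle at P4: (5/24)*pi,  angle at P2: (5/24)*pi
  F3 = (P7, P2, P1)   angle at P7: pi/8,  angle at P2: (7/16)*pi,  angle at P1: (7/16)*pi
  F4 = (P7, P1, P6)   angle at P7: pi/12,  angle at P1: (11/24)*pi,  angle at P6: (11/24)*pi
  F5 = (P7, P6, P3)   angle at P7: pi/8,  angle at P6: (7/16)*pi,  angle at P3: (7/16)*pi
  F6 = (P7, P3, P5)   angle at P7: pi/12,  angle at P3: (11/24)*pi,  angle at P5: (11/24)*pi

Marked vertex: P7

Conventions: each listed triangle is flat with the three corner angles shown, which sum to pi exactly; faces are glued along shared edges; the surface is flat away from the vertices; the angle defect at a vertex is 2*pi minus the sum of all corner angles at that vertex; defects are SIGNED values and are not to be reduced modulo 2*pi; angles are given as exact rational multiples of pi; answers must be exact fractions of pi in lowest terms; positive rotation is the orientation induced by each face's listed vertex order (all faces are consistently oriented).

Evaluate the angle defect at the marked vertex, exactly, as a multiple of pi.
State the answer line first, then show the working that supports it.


Answer: defect(P7) = 0

Sum of corner angles at P7: 2*pi
defect = 2*pi - 2*pi
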